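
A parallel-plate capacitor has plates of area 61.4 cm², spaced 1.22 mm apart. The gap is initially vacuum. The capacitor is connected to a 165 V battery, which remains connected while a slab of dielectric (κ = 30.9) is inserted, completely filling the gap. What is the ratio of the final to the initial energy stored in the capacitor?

Battery connected ⇒ V is held fixed.
C₂ = 30.9 C₁ and U = ½CV², so U₂/U₁ = C₂/C₁ = 30.9.

U₂/U₁ ≈ 30.9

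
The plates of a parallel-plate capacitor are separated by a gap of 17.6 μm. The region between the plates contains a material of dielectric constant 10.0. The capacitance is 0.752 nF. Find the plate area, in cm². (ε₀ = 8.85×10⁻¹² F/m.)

1.50 cm²

A = Cd/(κε₀) = 7.52×10⁻¹⁰ × 1.76×10⁻⁵ / (10.0 × 8.85×10⁻¹²) = 1.50×10⁻⁴ m².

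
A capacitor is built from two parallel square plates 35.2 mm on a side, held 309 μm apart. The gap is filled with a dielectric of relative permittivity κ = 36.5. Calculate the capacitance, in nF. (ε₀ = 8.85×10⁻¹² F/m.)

1.30 nF

A = (35.2 mm)² = 1.24×10⁻³ m².
C = κε₀A/d = 36.5 × 8.85×10⁻¹² × 1.24×10⁻³ / 3.09×10⁻⁴ = 1.30×10⁻⁹ F.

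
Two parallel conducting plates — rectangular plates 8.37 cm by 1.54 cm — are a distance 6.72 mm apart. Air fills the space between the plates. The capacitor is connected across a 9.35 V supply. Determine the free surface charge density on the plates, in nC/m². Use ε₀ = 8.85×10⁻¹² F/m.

A = 8.37 × 1.54 cm² = 1.29×10⁻³ m².
C = ε₀A/d = 8.85×10⁻¹² × 1.29×10⁻³ / 6.72×10⁻³ = 1.70×10⁻¹² F.
σ = Q/A = CV/A = 1.70×10⁻¹² × 9.35 / 1.29×10⁻³ = 1.23×10⁻⁸ C/m².

σ ≈ 12.3 nC/m²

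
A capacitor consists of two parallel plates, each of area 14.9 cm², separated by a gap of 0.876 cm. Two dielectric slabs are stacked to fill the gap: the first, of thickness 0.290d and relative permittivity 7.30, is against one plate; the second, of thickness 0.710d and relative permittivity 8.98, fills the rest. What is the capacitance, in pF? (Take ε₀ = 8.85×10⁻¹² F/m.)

A = 14.9 cm² = 1.49×10⁻³ m².
Stacked slabs ⇒ two capacitors in series, each with the full plate area.
C₁ = κ₁ε₀A/d₁ = 7.30 × 8.85×10⁻¹² × 1.49×10⁻³ / 2.54×10⁻³ = 3.79×10⁻¹¹ F.
C₂ = κ₂ε₀A/d₂ = 8.98 × 8.85×10⁻¹² × 1.49×10⁻³ / 6.22×10⁻³ = 1.90×10⁻¹¹ F.
C = (1/C₁ + 1/C₂)⁻¹ = 1.27×10⁻¹¹ F.

12.7 pF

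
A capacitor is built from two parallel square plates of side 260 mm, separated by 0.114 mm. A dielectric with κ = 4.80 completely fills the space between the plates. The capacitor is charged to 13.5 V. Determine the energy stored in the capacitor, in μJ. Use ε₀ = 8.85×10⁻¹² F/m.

U ≈ 2.30 μJ

A = (260 mm)² = 6.76×10⁻² m².
C = κε₀A/d = 4.80 × 8.85×10⁻¹² × 6.76×10⁻² / 1.14×10⁻⁴ = 2.52×10⁻⁸ F.
U = ½CV² = ½ × 2.52×10⁻⁸ × (13.5)² = 2.30×10⁻⁶ J.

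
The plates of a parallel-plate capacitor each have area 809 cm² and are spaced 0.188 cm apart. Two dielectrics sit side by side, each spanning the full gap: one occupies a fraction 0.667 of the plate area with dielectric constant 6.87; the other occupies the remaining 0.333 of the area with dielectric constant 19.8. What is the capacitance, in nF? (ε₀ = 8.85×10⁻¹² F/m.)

A = 809 cm² = 8.09×10⁻² m².
Side-by-side slabs ⇒ two capacitors in parallel, each spanning the full gap.
C₁ = κ₁ε₀A₁/d = 6.87 × 8.85×10⁻¹² × 5.40×10⁻² / 1.88×10⁻³ = 1.75×10⁻⁹ F.
C₂ = κ₂ε₀A₂/d = 19.8 × 8.85×10⁻¹² × 2.69×10⁻² / 1.88×10⁻³ = 2.51×10⁻⁹ F.
C = C₁ + C₂ = 4.26×10⁻⁹ F.

4.26 nF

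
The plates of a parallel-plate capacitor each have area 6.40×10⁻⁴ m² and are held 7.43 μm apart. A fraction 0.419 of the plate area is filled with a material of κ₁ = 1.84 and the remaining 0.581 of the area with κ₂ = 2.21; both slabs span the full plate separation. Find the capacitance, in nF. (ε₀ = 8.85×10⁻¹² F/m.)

1.57 nF

Side-by-side slabs ⇒ two capacitors in parallel, each spanning the full gap.
C₁ = κ₁ε₀A₁/d = 1.84 × 8.85×10⁻¹² × 2.68×10⁻⁴ / 7.43×10⁻⁶ = 5.88×10⁻¹⁰ F.
C₂ = κ₂ε₀A₂/d = 2.21 × 8.85×10⁻¹² × 3.72×10⁻⁴ / 7.43×10⁻⁶ = 9.79×10⁻¹⁰ F.
C = C₁ + C₂ = 1.57×10⁻⁹ F.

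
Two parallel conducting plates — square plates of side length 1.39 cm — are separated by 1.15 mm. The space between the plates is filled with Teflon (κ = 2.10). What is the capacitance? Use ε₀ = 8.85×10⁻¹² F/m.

A = (1.39 cm)² = 1.93×10⁻⁴ m².
C = κε₀A/d = 2.10 × 8.85×10⁻¹² × 1.93×10⁻⁴ / 1.15×10⁻³ = 3.12×10⁻¹² F.

C ≈ 3.12 pF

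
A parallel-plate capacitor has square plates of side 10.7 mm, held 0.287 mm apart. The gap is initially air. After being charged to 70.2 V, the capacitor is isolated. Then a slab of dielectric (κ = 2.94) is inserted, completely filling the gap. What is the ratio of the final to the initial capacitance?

C₂/C₁ ≈ 2.94

C = κε₀A/d scales with κ, so C₂/C₁ = κ = 2.94.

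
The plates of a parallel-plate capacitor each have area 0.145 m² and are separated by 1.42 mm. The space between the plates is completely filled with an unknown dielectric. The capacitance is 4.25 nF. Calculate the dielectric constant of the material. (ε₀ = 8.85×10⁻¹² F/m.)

κ ≈ 4.70

κ = Cd/(ε₀A) = 4.25×10⁻⁹ × 1.42×10⁻³ / (8.85×10⁻¹² × 0.145) = 4.70.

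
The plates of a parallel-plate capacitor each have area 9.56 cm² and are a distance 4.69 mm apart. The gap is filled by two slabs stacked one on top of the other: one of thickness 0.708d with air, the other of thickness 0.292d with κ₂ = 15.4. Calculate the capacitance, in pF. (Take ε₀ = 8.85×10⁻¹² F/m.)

A = 9.56 cm² = 9.56×10⁻⁴ m².
Stacked slabs ⇒ two capacitors in series, each with the full plate area.
C₁ = κ₁ε₀A/d₁ = 1.00 × 8.85×10⁻¹² × 9.56×10⁻⁴ / 3.32×10⁻³ = 2.55×10⁻¹² F.
C₂ = κ₂ε₀A/d₂ = 15.4 × 8.85×10⁻¹² × 9.56×10⁻⁴ / 1.37×10⁻³ = 9.51×10⁻¹¹ F.
C = (1/C₁ + 1/C₂)⁻¹ = 2.48×10⁻¹² F.

2.48 pF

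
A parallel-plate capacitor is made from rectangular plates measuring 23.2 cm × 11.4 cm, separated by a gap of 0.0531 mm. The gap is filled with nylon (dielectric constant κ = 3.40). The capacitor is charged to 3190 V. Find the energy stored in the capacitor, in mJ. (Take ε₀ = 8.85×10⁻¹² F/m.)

76.3 mJ

A = 23.2 × 11.4 cm² = 2.64×10⁻² m².
C = κε₀A/d = 3.40 × 8.85×10⁻¹² × 2.64×10⁻² / 5.31×10⁻⁵ = 1.50×10⁻⁸ F.
U = ½CV² = ½ × 1.50×10⁻⁸ × (3190)² = 7.63×10⁻² J.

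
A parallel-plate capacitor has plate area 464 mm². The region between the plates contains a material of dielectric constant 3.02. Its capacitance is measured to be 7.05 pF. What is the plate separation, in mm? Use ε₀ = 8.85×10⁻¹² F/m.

d ≈ 1.76 mm

A = 464 mm² = 4.64×10⁻⁴ m².
d = κε₀A/C = 3.02 × 8.85×10⁻¹² × 4.64×10⁻⁴ / 7.05×10⁻¹² = 1.76×10⁻³ m.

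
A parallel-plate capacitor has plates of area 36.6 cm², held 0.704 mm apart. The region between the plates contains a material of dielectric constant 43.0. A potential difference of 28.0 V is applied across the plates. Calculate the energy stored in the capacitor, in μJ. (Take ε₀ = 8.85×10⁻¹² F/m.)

U ≈ 0.776 μJ

A = 36.6 cm² = 3.66×10⁻³ m².
C = κε₀A/d = 43.0 × 8.85×10⁻¹² × 3.66×10⁻³ / 7.04×10⁻⁴ = 1.98×10⁻⁹ F.
U = ½CV² = ½ × 1.98×10⁻⁹ × (28.0)² = 7.76×10⁻⁷ J.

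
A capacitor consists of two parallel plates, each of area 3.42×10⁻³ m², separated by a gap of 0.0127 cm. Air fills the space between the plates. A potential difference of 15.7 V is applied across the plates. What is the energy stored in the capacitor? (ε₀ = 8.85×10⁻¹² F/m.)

U ≈ 29.4 nJ

C = ε₀A/d = 8.85×10⁻¹² × 3.42×10⁻³ / 1.27×10⁻⁴ = 2.38×10⁻¹⁰ F.
U = ½CV² = ½ × 2.38×10⁻¹⁰ × (15.7)² = 2.94×10⁻⁸ J.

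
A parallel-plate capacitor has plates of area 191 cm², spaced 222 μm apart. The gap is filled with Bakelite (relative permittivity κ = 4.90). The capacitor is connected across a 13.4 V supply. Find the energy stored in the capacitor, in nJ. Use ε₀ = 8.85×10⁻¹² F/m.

U ≈ 335 nJ

A = 191 cm² = 1.91×10⁻² m².
C = κε₀A/d = 4.90 × 8.85×10⁻¹² × 1.91×10⁻² / 2.22×10⁻⁴ = 3.73×10⁻⁹ F.
U = ½CV² = ½ × 3.73×10⁻⁹ × (13.4)² = 3.35×10⁻⁷ J.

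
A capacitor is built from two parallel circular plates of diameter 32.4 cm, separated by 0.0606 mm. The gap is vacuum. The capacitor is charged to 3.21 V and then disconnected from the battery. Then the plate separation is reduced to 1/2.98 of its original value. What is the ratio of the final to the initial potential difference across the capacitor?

Isolated ⇒ Q is held fixed.
C₂ = 2.98 C₁ and V = Q/C, so V₂/V₁ = C₁/C₂ = 0.336.

V₂/V₁ ≈ 0.336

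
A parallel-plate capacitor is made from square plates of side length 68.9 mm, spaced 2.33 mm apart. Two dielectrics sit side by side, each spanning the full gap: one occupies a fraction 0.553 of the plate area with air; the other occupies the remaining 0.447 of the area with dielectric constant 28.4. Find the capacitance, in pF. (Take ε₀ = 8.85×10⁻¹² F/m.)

239 pF

A = (68.9 mm)² = 4.75×10⁻³ m².
Side-by-side slabs ⇒ two capacitors in parallel, each spanning the full gap.
C₁ = κ₁ε₀A₁/d = 1.00 × 8.85×10⁻¹² × 2.63×10⁻³ / 2.33×10⁻³ = 9.97×10⁻¹² F.
C₂ = κ₂ε₀A₂/d = 28.4 × 8.85×10⁻¹² × 2.12×10⁻³ / 2.33×10⁻³ = 2.29×10⁻¹⁰ F.
C = C₁ + C₂ = 2.39×10⁻¹⁰ F.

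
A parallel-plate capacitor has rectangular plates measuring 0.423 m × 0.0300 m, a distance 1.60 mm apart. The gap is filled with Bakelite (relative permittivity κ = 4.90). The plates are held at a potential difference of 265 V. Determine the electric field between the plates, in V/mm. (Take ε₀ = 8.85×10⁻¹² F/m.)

166 V/mm

E = V/d = 265 / 1.60×10⁻³ = 1.66×10⁵ V/m.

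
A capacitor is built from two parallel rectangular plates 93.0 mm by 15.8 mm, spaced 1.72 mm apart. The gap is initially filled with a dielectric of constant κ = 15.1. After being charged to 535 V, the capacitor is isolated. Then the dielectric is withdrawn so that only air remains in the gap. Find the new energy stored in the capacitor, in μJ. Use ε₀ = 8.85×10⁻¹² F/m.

A = 93.0 × 15.8 mm² = 1.47×10⁻³ m².
Initially C₁ = κε₀A/d = 15.1 × 8.85×10⁻¹² × 1.47×10⁻³ / 1.72×10⁻³ = 1.14×10⁻¹⁰ F.
U₁ = 1.63×10⁻⁵ J.
Isolated ⇒ Q is held fixed. C₂ = 0.0662 C₁ and U = Q²/(2C), so U₂/U₁ = C₁/C₂ = 15.1.
U₂ = 15.1 × 1.63×10⁻⁵ = 2.47×10⁻⁴ J.

U ≈ 247 μJ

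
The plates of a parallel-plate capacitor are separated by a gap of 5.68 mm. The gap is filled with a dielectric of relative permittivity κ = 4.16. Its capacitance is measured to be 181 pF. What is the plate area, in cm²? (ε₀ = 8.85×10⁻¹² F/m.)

A = Cd/(κε₀) = 1.81×10⁻¹⁰ × 5.68×10⁻³ / (4.16 × 8.85×10⁻¹²) = 2.79×10⁻² m².

A ≈ 279 cm²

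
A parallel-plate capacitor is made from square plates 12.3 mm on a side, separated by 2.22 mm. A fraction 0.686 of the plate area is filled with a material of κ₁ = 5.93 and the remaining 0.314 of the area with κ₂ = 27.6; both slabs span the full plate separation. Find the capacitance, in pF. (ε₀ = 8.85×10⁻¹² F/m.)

7.68 pF

A = (12.3 mm)² = 1.51×10⁻⁴ m².
Side-by-side slabs ⇒ two capacitors in parallel, each spanning the full gap.
C₁ = κ₁ε₀A₁/d = 5.93 × 8.85×10⁻¹² × 1.04×10⁻⁴ / 2.22×10⁻³ = 2.45×10⁻¹² F.
C₂ = κ₂ε₀A₂/d = 27.6 × 8.85×10⁻¹² × 4.75×10⁻⁵ / 2.22×10⁻³ = 5.23×10⁻¹² F.
C = C₁ + C₂ = 7.68×10⁻¹² F.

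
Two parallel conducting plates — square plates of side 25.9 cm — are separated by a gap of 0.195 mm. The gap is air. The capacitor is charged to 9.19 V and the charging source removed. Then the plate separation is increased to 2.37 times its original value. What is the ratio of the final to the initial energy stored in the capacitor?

U₂/U₁ ≈ 2.37

Isolated ⇒ Q is held fixed.
C₂ = 0.422 C₁ and U = Q²/(2C), so U₂/U₁ = C₁/C₂ = 2.37.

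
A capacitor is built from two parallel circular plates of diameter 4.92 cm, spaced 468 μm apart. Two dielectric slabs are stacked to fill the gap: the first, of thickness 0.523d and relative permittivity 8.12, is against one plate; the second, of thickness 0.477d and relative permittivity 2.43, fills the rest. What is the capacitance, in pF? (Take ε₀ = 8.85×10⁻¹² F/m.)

138 pF

A = π(4.92/2 cm)² = 1.90×10⁻³ m².
Stacked slabs ⇒ two capacitors in series, each with the full plate area.
C₁ = κ₁ε₀A/d₁ = 8.12 × 8.85×10⁻¹² × 1.90×10⁻³ / 2.45×10⁻⁴ = 5.58×10⁻¹⁰ F.
C₂ = κ₂ε₀A/d₂ = 2.43 × 8.85×10⁻¹² × 1.90×10⁻³ / 2.23×10⁻⁴ = 1.83×10⁻¹⁰ F.
C = (1/C₁ + 1/C₂)⁻¹ = 1.38×10⁻¹⁰ F.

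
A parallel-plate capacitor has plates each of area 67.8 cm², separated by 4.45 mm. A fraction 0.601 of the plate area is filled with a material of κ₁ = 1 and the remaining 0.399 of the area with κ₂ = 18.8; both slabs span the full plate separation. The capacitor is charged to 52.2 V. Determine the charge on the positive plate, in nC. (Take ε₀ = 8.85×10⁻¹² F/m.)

A = 67.8 cm² = 6.78×10⁻³ m².
Side-by-side slabs ⇒ two capacitors in parallel, each spanning the full gap.
C₁ = κ₁ε₀A₁/d = 1.00 × 8.85×10⁻¹² × 4.07×10⁻³ / 4.45×10⁻³ = 8.10×10⁻¹² F.
C₂ = κ₂ε₀A₂/d = 18.8 × 8.85×10⁻¹² × 2.71×10⁻³ / 4.45×10⁻³ = 1.01×10⁻¹⁰ F.
C = C₁ + C₂ = 1.09×10⁻¹⁰ F.
Q = CV = 1.09×10⁻¹⁰ × 52.2 = 5.70×10⁻⁹ C.

5.70 nC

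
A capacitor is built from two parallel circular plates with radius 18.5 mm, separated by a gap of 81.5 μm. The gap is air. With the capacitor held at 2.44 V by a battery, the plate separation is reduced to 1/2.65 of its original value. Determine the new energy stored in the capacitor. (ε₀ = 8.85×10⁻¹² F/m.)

U ≈ 0.921 nJ

A = π(18.5 mm)² = 1.08×10⁻³ m².
Initially C₁ = ε₀A/d = 8.85×10⁻¹² × 1.08×10⁻³ / 8.15×10⁻⁵ = 1.17×10⁻¹⁰ F.
U₁ = 3.48×10⁻¹⁰ J.
Battery connected ⇒ V is held fixed. C₂ = 2.65 C₁ and U = ½CV², so U₂/U₁ = C₂/C₁ = 2.65.
U₂ = 2.65 × 3.48×10⁻¹⁰ = 9.21×10⁻¹⁰ J.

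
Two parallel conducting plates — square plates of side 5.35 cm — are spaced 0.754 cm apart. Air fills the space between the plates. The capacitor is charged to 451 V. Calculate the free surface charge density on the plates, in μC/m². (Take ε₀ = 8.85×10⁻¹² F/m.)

A = (5.35 cm)² = 2.86×10⁻³ m².
C = ε₀A/d = 8.85×10⁻¹² × 2.86×10⁻³ / 7.54×10⁻³ = 3.36×10⁻¹² F.
σ = Q/A = CV/A = 3.36×10⁻¹² × 451 / 2.86×10⁻³ = 5.29×10⁻⁷ C/m².

0.529 μC/m²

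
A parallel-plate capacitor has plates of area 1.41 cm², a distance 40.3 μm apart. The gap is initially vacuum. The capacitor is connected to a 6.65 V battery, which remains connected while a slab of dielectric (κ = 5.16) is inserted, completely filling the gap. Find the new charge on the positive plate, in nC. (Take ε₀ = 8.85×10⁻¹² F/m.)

Q ≈ 1.06 nC

A = 1.41 cm² = 1.41×10⁻⁴ m².
Initially C₁ = ε₀A/d = 8.85×10⁻¹² × 1.41×10⁻⁴ / 4.03×10⁻⁵ = 3.10×10⁻¹¹ F.
Q₁ = 2.06×10⁻¹⁰ C.
Battery connected ⇒ V is held fixed. C₂ = 5.16 C₁ and Q = CV, so Q₂/Q₁ = C₂/C₁ = 5.16.
Q₂ = 5.16 × 2.06×10⁻¹⁰ = 1.06×10⁻⁹ C.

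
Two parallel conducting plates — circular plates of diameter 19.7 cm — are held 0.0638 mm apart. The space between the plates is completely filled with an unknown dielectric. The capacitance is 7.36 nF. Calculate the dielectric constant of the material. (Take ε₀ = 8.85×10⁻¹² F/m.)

1.74

A = π(19.7/2 cm)² = 3.05×10⁻² m².
κ = Cd/(ε₀A) = 7.36×10⁻⁹ × 6.38×10⁻⁵ / (8.85×10⁻¹² × 3.05×10⁻²) = 1.74.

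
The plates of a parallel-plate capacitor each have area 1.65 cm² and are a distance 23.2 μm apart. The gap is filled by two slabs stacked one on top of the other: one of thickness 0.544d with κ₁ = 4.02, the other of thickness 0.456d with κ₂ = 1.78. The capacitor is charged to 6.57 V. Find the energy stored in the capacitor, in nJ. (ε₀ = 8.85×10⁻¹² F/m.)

U ≈ 3.47 nJ

A = 1.65 cm² = 1.65×10⁻⁴ m².
Stacked slabs ⇒ two capacitors in series, each with the full plate area.
C₁ = κ₁ε₀A/d₁ = 4.02 × 8.85×10⁻¹² × 1.65×10⁻⁴ / 1.26×10⁻⁵ = 4.65×10⁻¹⁰ F.
C₂ = κ₂ε₀A/d₂ = 1.78 × 8.85×10⁻¹² × 1.65×10⁻⁴ / 1.06×10⁻⁵ = 2.46×10⁻¹⁰ F.
C = (1/C₁ + 1/C₂)⁻¹ = 1.61×10⁻¹⁰ F.
U = ½CV² = ½ × 1.61×10⁻¹⁰ × (6.57)² = 3.47×10⁻⁹ J.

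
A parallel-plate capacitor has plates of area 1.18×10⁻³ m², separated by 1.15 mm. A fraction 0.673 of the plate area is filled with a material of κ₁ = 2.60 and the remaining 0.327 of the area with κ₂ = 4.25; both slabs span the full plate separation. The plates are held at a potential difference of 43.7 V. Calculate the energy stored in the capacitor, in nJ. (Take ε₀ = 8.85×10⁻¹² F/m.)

Side-by-side slabs ⇒ two capacitors in parallel, each spanning the full gap.
C₁ = κ₁ε₀A₁/d = 2.60 × 8.85×10⁻¹² × 7.94×10⁻⁴ / 1.15×10⁻³ = 1.59×10⁻¹¹ F.
C₂ = κ₂ε₀A₂/d = 4.25 × 8.85×10⁻¹² × 3.86×10⁻⁴ / 1.15×10⁻³ = 1.26×10⁻¹¹ F.
C = C₁ + C₂ = 2.85×10⁻¹¹ F.
U = ½CV² = ½ × 2.85×10⁻¹¹ × (43.7)² = 2.72×10⁻⁸ J.

U ≈ 27.2 nJ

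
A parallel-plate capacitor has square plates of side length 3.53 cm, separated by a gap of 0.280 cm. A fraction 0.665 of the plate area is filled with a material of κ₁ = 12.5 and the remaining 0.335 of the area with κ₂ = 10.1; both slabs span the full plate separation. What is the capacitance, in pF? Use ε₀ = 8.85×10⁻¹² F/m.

A = (3.53 cm)² = 1.25×10⁻³ m².
Side-by-side slabs ⇒ two capacitors in parallel, each spanning the full gap.
C₁ = κ₁ε₀A₁/d = 12.5 × 8.85×10⁻¹² × 8.29×10⁻⁴ / 2.80×10⁻³ = 3.27×10⁻¹¹ F.
C₂ = κ₂ε₀A₂/d = 10.1 × 8.85×10⁻¹² × 4.17×10⁻⁴ / 2.80×10⁻³ = 1.33×10⁻¹¹ F.
C = C₁ + C₂ = 4.61×10⁻¹¹ F.

46.1 pF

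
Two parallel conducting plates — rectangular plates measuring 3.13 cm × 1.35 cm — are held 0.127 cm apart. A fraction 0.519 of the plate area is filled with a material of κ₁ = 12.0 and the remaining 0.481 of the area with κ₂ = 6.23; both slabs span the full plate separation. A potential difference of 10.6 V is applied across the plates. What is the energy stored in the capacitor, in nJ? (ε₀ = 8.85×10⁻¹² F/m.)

U ≈ 1.53 nJ

A = 3.13 × 1.35 cm² = 4.23×10⁻⁴ m².
Side-by-side slabs ⇒ two capacitors in parallel, each spanning the full gap.
C₁ = κ₁ε₀A₁/d = 12.0 × 8.85×10⁻¹² × 2.19×10⁻⁴ / 1.27×10⁻³ = 1.83×10⁻¹¹ F.
C₂ = κ₂ε₀A₂/d = 6.23 × 8.85×10⁻¹² × 2.03×10⁻⁴ / 1.27×10⁻³ = 8.82×10⁻¹² F.
C = C₁ + C₂ = 2.72×10⁻¹¹ F.
U = ½CV² = ½ × 2.72×10⁻¹¹ × (10.6)² = 1.53×10⁻⁹ J.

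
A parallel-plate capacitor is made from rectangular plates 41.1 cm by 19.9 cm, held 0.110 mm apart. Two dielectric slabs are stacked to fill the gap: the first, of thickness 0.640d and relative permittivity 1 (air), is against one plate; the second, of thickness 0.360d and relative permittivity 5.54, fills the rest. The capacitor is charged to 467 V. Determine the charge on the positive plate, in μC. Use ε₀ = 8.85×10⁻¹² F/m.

A = 41.1 × 19.9 cm² = 8.18×10⁻² m².
Stacked slabs ⇒ two capacitors in series, each with the full plate area.
C₁ = κ₁ε₀A/d₁ = 1.00 × 8.85×10⁻¹² × 8.18×10⁻² / 7.04×10⁻⁵ = 1.03×10⁻⁸ F.
C₂ = κ₂ε₀A/d₂ = 5.54 × 8.85×10⁻¹² × 8.18×10⁻² / 3.96×10⁻⁵ = 1.01×10⁻⁷ F.
C = (1/C₁ + 1/C₂)⁻¹ = 9.33×10⁻⁹ F.
Q = CV = 9.33×10⁻⁹ × 467 = 4.36×10⁻⁶ C.

4.36 μC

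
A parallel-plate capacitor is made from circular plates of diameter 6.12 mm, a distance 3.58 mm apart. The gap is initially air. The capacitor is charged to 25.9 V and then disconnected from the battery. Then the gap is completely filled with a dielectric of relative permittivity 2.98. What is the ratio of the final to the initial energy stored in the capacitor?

Isolated ⇒ Q is held fixed.
C₂ = 2.98 C₁ and U = Q²/(2C), so U₂/U₁ = C₁/C₂ = 0.336.

U₂/U₁ ≈ 0.336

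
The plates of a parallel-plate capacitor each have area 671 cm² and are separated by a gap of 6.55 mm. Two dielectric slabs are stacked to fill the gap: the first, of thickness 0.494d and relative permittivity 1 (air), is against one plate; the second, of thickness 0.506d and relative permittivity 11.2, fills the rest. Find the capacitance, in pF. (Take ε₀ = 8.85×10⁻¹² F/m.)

168 pF

A = 671 cm² = 6.71×10⁻² m².
Stacked slabs ⇒ two capacitors in series, each with the full plate area.
C₁ = κ₁ε₀A/d₁ = 1.00 × 8.85×10⁻¹² × 6.71×10⁻² / 3.24×10⁻³ = 1.84×10⁻¹⁰ F.
C₂ = κ₂ε₀A/d₂ = 11.2 × 8.85×10⁻¹² × 6.71×10⁻² / 3.31×10⁻³ = 2.01×10⁻⁹ F.
C = (1/C₁ + 1/C₂)⁻¹ = 1.68×10⁻¹⁰ F.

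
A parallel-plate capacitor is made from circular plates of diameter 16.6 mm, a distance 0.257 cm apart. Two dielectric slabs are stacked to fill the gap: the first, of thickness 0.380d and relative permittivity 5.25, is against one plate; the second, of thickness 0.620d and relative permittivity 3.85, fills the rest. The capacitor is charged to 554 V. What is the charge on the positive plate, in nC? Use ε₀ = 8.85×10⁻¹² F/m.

A = π(16.6/2 mm)² = 2.16×10⁻⁴ m².
Stacked slabs ⇒ two capacitors in series, each with the full plate area.
C₁ = κ₁ε₀A/d₁ = 5.25 × 8.85×10⁻¹² × 2.16×10⁻⁴ / 9.77×10⁻⁴ = 1.03×10⁻¹¹ F.
C₂ = κ₂ε₀A/d₂ = 3.85 × 8.85×10⁻¹² × 2.16×10⁻⁴ / 1.59×10⁻³ = 4.63×10⁻¹² F.
C = (1/C₁ + 1/C₂)⁻¹ = 3.19×10⁻¹² F.
Q = CV = 3.19×10⁻¹² × 554 = 1.77×10⁻⁹ C.

1.77 nC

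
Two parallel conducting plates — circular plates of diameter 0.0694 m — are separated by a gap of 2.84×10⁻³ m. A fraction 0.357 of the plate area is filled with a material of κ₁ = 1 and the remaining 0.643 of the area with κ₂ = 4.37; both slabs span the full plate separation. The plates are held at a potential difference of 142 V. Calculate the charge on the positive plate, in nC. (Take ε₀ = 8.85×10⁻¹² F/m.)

A = π(0.0694/2 m)² = 3.78×10⁻³ m².
Side-by-side slabs ⇒ two capacitors in parallel, each spanning the full gap.
C₁ = κ₁ε₀A₁/d = 1.00 × 8.85×10⁻¹² × 1.35×10⁻³ / 2.84×10⁻³ = 4.21×10⁻¹² F.
C₂ = κ₂ε₀A₂/d = 4.37 × 8.85×10⁻¹² × 2.43×10⁻³ / 2.84×10⁻³ = 3.31×10⁻¹¹ F.
C = C₁ + C₂ = 3.73×10⁻¹¹ F.
Q = CV = 3.73×10⁻¹¹ × 142 = 5.30×10⁻⁹ C.

Q ≈ 5.30 nC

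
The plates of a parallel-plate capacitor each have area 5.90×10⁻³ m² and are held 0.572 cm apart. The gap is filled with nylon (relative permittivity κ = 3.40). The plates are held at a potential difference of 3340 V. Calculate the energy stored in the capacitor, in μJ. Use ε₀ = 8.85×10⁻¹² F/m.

U ≈ 173 μJ

C = κε₀A/d = 3.40 × 8.85×10⁻¹² × 5.90×10⁻³ / 5.72×10⁻³ = 3.10×10⁻¹¹ F.
U = ½CV² = ½ × 3.10×10⁻¹¹ × (3340)² = 1.73×10⁻⁴ J.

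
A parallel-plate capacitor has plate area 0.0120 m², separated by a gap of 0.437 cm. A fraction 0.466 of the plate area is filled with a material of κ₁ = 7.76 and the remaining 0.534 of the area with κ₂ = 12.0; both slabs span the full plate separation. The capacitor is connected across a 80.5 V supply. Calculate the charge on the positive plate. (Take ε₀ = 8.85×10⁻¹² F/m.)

Side-by-side slabs ⇒ two capacitors in parallel, each spanning the full gap.
C₁ = κ₁ε₀A₁/d = 7.76 × 8.85×10⁻¹² × 5.59×10⁻³ / 4.37×10⁻³ = 8.79×10⁻¹¹ F.
C₂ = κ₂ε₀A₂/d = 12.0 × 8.85×10⁻¹² × 6.41×10⁻³ / 4.37×10⁻³ = 1.56×10⁻¹⁰ F.
C = C₁ + C₂ = 2.44×10⁻¹⁰ F.
Q = CV = 2.44×10⁻¹⁰ × 80.5 = 1.96×10⁻⁸ C.

Q ≈ 19.6 nC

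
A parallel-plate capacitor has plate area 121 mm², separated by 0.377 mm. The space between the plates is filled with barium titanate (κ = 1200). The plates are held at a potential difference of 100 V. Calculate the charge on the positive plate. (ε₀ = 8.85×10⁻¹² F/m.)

341 nC

A = 121 mm² = 1.21×10⁻⁴ m².
C = κε₀A/d = 1200 × 8.85×10⁻¹² × 1.21×10⁻⁴ / 3.77×10⁻⁴ = 3.41×10⁻⁹ F.
Q = CV = 3.41×10⁻⁹ × 100 = 3.41×10⁻⁷ C.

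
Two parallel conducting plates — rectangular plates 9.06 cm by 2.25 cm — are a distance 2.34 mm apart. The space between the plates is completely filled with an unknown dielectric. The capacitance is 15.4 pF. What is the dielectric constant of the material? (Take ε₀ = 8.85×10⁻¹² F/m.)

κ ≈ 2.00

A = 9.06 × 2.25 cm² = 2.04×10⁻³ m².
κ = Cd/(ε₀A) = 1.54×10⁻¹¹ × 2.34×10⁻³ / (8.85×10⁻¹² × 2.04×10⁻³) = 2.00.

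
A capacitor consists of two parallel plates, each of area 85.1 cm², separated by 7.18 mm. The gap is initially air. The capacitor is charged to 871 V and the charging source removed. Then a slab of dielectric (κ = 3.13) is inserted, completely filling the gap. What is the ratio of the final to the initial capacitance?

C₂/C₁ ≈ 3.13

C = κε₀A/d scales with κ, so C₂/C₁ = κ = 3.13.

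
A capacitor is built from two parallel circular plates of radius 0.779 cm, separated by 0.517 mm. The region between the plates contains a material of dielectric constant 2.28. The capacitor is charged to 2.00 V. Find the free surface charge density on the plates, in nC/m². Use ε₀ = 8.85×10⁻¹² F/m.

A = π(0.779 cm)² = 1.91×10⁻⁴ m².
C = κε₀A/d = 2.28 × 8.85×10⁻¹² × 1.91×10⁻⁴ / 5.17×10⁻⁴ = 7.44×10⁻¹² F.
σ = Q/A = CV/A = 7.44×10⁻¹² × 2.00 / 1.91×10⁻⁴ = 7.81×10⁻⁸ C/m².

σ ≈ 78.1 nC/m²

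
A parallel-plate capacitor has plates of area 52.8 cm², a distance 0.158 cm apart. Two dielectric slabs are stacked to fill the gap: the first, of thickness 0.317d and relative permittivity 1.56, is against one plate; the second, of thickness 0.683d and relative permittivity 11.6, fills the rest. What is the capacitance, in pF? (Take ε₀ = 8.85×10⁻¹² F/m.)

A = 52.8 cm² = 5.28×10⁻³ m².
Stacked slabs ⇒ two capacitors in series, each with the full plate area.
C₁ = κ₁ε₀A/d₁ = 1.56 × 8.85×10⁻¹² × 5.28×10⁻³ / 5.01×10⁻⁴ = 1.46×10⁻¹⁰ F.
C₂ = κ₂ε₀A/d₂ = 11.6 × 8.85×10⁻¹² × 5.28×10⁻³ / 1.08×10⁻³ = 5.02×10⁻¹⁰ F.
C = (1/C₁ + 1/C₂)⁻¹ = 1.13×10⁻¹⁰ F.

C ≈ 113 pF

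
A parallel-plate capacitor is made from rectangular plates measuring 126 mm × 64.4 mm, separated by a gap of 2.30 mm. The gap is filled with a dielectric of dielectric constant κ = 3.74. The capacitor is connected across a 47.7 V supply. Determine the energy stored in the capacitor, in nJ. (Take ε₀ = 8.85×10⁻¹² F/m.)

133 nJ

A = 126 × 64.4 mm² = 8.11×10⁻³ m².
C = κε₀A/d = 3.74 × 8.85×10⁻¹² × 8.11×10⁻³ / 2.30×10⁻³ = 1.17×10⁻¹⁰ F.
U = ½CV² = ½ × 1.17×10⁻¹⁰ × (47.7)² = 1.33×10⁻⁷ J.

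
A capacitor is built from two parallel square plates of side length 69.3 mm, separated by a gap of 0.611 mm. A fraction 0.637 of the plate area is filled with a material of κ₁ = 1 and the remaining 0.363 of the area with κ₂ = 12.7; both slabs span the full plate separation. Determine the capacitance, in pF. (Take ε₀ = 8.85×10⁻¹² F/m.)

C ≈ 365 pF

A = (69.3 mm)² = 4.80×10⁻³ m².
Side-by-side slabs ⇒ two capacitors in parallel, each spanning the full gap.
C₁ = κ₁ε₀A₁/d = 1.00 × 8.85×10⁻¹² × 3.06×10⁻³ / 6.11×10⁻⁴ = 4.43×10⁻¹¹ F.
C₂ = κ₂ε₀A₂/d = 12.7 × 8.85×10⁻¹² × 1.74×10⁻³ / 6.11×10⁻⁴ = 3.21×10⁻¹⁰ F.
C = C₁ + C₂ = 3.65×10⁻¹⁰ F.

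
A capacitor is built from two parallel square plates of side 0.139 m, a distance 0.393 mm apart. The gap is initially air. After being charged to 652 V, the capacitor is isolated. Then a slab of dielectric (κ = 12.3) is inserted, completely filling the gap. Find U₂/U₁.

Isolated ⇒ Q is held fixed.
C₂ = 12.3 C₁ and U = Q²/(2C), so U₂/U₁ = C₁/C₂ = 0.0813.

0.0813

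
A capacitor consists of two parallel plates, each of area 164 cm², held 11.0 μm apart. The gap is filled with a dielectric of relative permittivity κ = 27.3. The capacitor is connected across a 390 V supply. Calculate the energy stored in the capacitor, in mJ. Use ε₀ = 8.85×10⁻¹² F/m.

A = 164 cm² = 1.64×10⁻² m².
C = κε₀A/d = 27.3 × 8.85×10⁻¹² × 1.64×10⁻² / 1.10×10⁻⁵ = 3.60×10⁻⁷ F.
U = ½CV² = ½ × 3.60×10⁻⁷ × (390)² = 2.74×10⁻² J.

27.4 mJ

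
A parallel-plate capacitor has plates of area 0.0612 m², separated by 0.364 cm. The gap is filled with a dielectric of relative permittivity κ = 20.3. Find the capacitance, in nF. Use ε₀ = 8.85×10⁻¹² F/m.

C = κε₀A/d = 20.3 × 8.85×10⁻¹² × 6.12×10⁻² / 3.64×10⁻³ = 3.02×10⁻⁹ F.

C ≈ 3.02 nF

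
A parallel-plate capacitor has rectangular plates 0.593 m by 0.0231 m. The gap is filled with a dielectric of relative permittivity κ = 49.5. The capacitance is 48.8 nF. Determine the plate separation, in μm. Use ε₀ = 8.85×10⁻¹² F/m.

d ≈ 123 μm

A = 0.593 × 0.0231 m² = 1.37×10⁻² m².
d = κε₀A/C = 49.5 × 8.85×10⁻¹² × 1.37×10⁻² / 4.88×10⁻⁸ = 1.23×10⁻⁴ m.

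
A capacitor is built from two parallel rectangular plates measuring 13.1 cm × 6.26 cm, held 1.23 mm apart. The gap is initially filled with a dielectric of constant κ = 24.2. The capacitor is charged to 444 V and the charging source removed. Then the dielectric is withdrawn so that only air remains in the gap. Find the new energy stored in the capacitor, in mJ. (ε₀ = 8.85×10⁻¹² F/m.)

A = 13.1 × 6.26 cm² = 8.20×10⁻³ m².
Initially C₁ = κε₀A/d = 24.2 × 8.85×10⁻¹² × 8.20×10⁻³ / 1.23×10⁻³ = 1.43×10⁻⁹ F.
U₁ = 1.41×10⁻⁴ J.
Isolated ⇒ Q is held fixed. C₂ = 0.0413 C₁ and U = Q²/(2C), so U₂/U₁ = C₁/C₂ = 24.2.
U₂ = 24.2 × 1.41×10⁻⁴ = 3.41×10⁻³ J.

U ≈ 3.41 mJ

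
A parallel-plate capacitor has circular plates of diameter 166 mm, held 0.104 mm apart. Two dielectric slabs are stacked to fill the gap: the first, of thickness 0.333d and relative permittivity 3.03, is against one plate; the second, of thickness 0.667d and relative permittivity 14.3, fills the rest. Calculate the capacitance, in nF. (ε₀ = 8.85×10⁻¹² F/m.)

11.8 nF

A = π(166/2 mm)² = 2.16×10⁻² m².
Stacked slabs ⇒ two capacitors in series, each with the full plate area.
C₁ = κ₁ε₀A/d₁ = 3.03 × 8.85×10⁻¹² × 2.16×10⁻² / 3.46×10⁻⁵ = 1.68×10⁻⁸ F.
C₂ = κ₂ε₀A/d₂ = 14.3 × 8.85×10⁻¹² × 2.16×10⁻² / 6.94×10⁻⁵ = 3.95×10⁻⁸ F.
C = (1/C₁ + 1/C₂)⁻¹ = 1.18×10⁻⁸ F.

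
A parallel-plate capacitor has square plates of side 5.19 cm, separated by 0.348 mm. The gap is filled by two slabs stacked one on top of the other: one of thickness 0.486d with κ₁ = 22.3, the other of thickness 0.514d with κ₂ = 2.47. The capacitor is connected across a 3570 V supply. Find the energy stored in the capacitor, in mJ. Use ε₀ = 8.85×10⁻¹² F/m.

1.90 mJ

A = (5.19 cm)² = 2.69×10⁻³ m².
Stacked slabs ⇒ two capacitors in series, each with the full plate area.
C₁ = κ₁ε₀A/d₁ = 22.3 × 8.85×10⁻¹² × 2.69×10⁻³ / 1.69×10⁻⁴ = 3.14×10⁻⁹ F.
C₂ = κ₂ε₀A/d₂ = 2.47 × 8.85×10⁻¹² × 2.69×10⁻³ / 1.79×10⁻⁴ = 3.29×10⁻¹⁰ F.
C = (1/C₁ + 1/C₂)⁻¹ = 2.98×10⁻¹⁰ F.
U = ½CV² = ½ × 2.98×10⁻¹⁰ × (3570)² = 1.90×10⁻³ J.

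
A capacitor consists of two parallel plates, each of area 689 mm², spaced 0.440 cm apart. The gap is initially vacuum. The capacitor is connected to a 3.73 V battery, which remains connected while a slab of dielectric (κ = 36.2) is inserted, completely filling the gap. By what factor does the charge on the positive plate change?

36.2

Battery connected ⇒ V is held fixed.
C₂ = 36.2 C₁ and Q = CV, so Q₂/Q₁ = C₂/C₁ = 36.2.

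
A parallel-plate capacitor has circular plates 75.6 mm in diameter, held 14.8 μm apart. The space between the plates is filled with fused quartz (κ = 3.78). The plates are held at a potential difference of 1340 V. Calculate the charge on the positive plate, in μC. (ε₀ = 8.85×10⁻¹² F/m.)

A = π(75.6/2 mm)² = 4.49×10⁻³ m².
C = κε₀A/d = 3.78 × 8.85×10⁻¹² × 4.49×10⁻³ / 1.48×10⁻⁵ = 1.01×10⁻⁸ F.
Q = CV = 1.01×10⁻⁸ × 1340 = 1.36×10⁻⁵ C.

13.6 μC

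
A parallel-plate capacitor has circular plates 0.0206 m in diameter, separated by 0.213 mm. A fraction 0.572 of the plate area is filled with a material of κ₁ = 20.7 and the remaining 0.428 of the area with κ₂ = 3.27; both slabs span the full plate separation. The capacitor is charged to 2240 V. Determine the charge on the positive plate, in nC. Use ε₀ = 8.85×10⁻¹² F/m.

411 nC

A = π(0.0206/2 m)² = 3.33×10⁻⁴ m².
Side-by-side slabs ⇒ two capacitors in parallel, each spanning the full gap.
C₁ = κ₁ε₀A₁/d = 20.7 × 8.85×10⁻¹² × 1.91×10⁻⁴ / 2.13×10⁻⁴ = 1.64×10⁻¹⁰ F.
C₂ = κ₂ε₀A₂/d = 3.27 × 8.85×10⁻¹² × 1.43×10⁻⁴ / 2.13×10⁻⁴ = 1.94×10⁻¹¹ F.
C = C₁ + C₂ = 1.83×10⁻¹⁰ F.
Q = CV = 1.83×10⁻¹⁰ × 2240 = 4.11×10⁻⁷ C.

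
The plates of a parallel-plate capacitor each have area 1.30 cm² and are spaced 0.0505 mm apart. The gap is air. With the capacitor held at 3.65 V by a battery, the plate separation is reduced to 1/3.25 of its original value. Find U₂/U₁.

3.25

Battery connected ⇒ V is held fixed.
C₂ = 3.25 C₁ and U = ½CV², so U₂/U₁ = C₂/C₁ = 3.25.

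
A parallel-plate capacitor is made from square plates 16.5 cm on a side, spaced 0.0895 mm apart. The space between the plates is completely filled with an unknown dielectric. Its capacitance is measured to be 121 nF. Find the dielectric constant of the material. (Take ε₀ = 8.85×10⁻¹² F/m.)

A = (16.5 cm)² = 2.72×10⁻² m².
κ = Cd/(ε₀A) = 1.21×10⁻⁷ × 8.95×10⁻⁵ / (8.85×10⁻¹² × 2.72×10⁻²) = 44.9.

44.9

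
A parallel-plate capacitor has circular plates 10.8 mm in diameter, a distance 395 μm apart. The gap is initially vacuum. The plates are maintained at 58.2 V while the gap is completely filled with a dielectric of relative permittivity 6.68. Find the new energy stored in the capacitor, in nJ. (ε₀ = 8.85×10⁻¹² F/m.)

A = π(10.8/2 mm)² = 9.16×10⁻⁵ m².
Initially C₁ = ε₀A/d = 8.85×10⁻¹² × 9.16×10⁻⁵ / 3.95×10⁻⁴ = 2.05×10⁻¹² F.
U₁ = 3.48×10⁻⁹ J.
Battery connected ⇒ V is held fixed. C₂ = 6.68 C₁ and U = ½CV², so U₂/U₁ = C₂/C₁ = 6.68.
U₂ = 6.68 × 3.48×10⁻⁹ = 2.32×10⁻⁸ J.

23.2 nJ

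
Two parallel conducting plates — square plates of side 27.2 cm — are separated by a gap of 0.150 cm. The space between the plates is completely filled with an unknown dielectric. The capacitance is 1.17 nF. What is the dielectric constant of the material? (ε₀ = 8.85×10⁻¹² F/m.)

κ ≈ 2.68

A = (27.2 cm)² = 7.40×10⁻² m².
κ = Cd/(ε₀A) = 1.17×10⁻⁹ × 1.50×10⁻³ / (8.85×10⁻¹² × 7.40×10⁻²) = 2.68.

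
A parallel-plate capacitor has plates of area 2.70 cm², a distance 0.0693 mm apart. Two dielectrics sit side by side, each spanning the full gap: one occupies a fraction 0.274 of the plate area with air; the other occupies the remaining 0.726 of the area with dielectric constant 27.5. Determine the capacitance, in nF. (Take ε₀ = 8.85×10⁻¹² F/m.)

A = 2.70 cm² = 2.70×10⁻⁴ m².
Side-by-side slabs ⇒ two capacitors in parallel, each spanning the full gap.
C₁ = κ₁ε₀A₁/d = 1.00 × 8.85×10⁻¹² × 7.40×10⁻⁵ / 6.93×10⁻⁵ = 9.45×10⁻¹² F.
C₂ = κ₂ε₀A₂/d = 27.5 × 8.85×10⁻¹² × 1.96×10⁻⁴ / 6.93×10⁻⁵ = 6.88×10⁻¹⁰ F.
C = C₁ + C₂ = 6.98×10⁻¹⁰ F.

C ≈ 0.698 nF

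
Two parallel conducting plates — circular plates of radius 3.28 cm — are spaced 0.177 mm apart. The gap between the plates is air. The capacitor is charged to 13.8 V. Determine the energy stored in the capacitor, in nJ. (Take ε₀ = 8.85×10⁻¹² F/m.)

U ≈ 16.1 nJ

A = π(3.28 cm)² = 3.38×10⁻³ m².
C = ε₀A/d = 8.85×10⁻¹² × 3.38×10⁻³ / 1.77×10⁻⁴ = 1.69×10⁻¹⁰ F.
U = ½CV² = ½ × 1.69×10⁻¹⁰ × (13.8)² = 1.61×10⁻⁸ J.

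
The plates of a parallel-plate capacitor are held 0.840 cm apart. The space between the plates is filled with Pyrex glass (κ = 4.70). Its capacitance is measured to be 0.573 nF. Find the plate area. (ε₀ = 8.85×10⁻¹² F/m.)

A = Cd/(κε₀) = 5.73×10⁻¹⁰ × 8.40×10⁻³ / (4.70 × 8.85×10⁻¹²) = 0.116 m².

A ≈ 1157 cm²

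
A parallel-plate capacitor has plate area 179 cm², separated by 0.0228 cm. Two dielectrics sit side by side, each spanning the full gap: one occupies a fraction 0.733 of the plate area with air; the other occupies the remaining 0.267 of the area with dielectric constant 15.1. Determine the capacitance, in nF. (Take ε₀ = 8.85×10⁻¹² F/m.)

A = 179 cm² = 1.79×10⁻² m².
Side-by-side slabs ⇒ two capacitors in parallel, each spanning the full gap.
C₁ = κ₁ε₀A₁/d = 1.00 × 8.85×10⁻¹² × 1.31×10⁻² / 2.28×10⁻⁴ = 5.09×10⁻¹⁰ F.
C₂ = κ₂ε₀A₂/d = 15.1 × 8.85×10⁻¹² × 4.78×10⁻³ / 2.28×10⁻⁴ = 2.80×10⁻⁹ F.
C = C₁ + C₂ = 3.31×10⁻⁹ F.

3.31 nF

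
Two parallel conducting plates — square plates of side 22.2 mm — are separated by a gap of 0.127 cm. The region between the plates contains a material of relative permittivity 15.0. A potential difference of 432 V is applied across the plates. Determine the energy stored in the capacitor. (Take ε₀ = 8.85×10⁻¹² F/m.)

A = (22.2 mm)² = 4.93×10⁻⁴ m².
C = κε₀A/d = 15.0 × 8.85×10⁻¹² × 4.93×10⁻⁴ / 1.27×10⁻³ = 5.15×10⁻¹¹ F.
U = ½CV² = ½ × 5.15×10⁻¹¹ × (432)² = 4.81×10⁻⁶ J.

4.81 μJ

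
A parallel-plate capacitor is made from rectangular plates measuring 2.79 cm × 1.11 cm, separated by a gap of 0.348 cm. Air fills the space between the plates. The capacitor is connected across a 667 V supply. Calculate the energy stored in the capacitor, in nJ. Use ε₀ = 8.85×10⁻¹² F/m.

A = 2.79 × 1.11 cm² = 3.10×10⁻⁴ m².
C = ε₀A/d = 8.85×10⁻¹² × 3.10×10⁻⁴ / 3.48×10⁻³ = 7.88×10⁻¹³ F.
U = ½CV² = ½ × 7.88×10⁻¹³ × (667)² = 1.75×10⁻⁷ J.

U ≈ 175 nJ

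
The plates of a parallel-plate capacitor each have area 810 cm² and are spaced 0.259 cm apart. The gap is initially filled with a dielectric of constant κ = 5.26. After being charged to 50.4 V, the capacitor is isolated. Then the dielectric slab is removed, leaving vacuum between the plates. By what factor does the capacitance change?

C = κε₀A/d scales with κ, so C₂/C₁ = 1/κ = 1/5.26 = 0.190.

C₂/C₁ ≈ 0.190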